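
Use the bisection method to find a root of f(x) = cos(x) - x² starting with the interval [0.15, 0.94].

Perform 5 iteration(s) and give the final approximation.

f(x) = cos(x) - x²
Initial interval: [0.15, 0.94]

Iteration 1:
  c_1 = (0.150000 + 0.940000)/2 = 0.545000
  f(c_1) = f(0.545000) = 0.558102
  f(a) × f(c) ≥ 0, new interval: [0.545000, 0.940000]
Iteration 2:
  c_2 = (0.545000 + 0.940000)/2 = 0.742500
  f(c_2) = f(0.742500) = 0.185474
  f(a) × f(c) ≥ 0, new interval: [0.742500, 0.940000]
Iteration 3:
  c_3 = (0.742500 + 0.940000)/2 = 0.841250
  f(c_3) = f(0.841250) = -0.041170
  f(a) × f(c) < 0, new interval: [0.742500, 0.841250]
Iteration 4:
  c_4 = (0.742500 + 0.841250)/2 = 0.791875
  f(c_4) = f(0.791875) = 0.075446
  f(a) × f(c) ≥ 0, new interval: [0.791875, 0.841250]
Iteration 5:
  c_5 = (0.791875 + 0.841250)/2 = 0.816562
  f(c_5) = f(0.816562) = 0.017956
  f(a) × f(c) ≥ 0, new interval: [0.816562, 0.841250]

After 5 iteration(s), the approximation is c_5 = 0.816562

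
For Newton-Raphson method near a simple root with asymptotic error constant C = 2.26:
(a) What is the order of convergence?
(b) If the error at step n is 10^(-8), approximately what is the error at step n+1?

(a) Newton-Raphson has quadratic (order 2) convergence near simple roots.
    This means |e_{n+1}| ≈ C|e_n|².

(b) With |e_n| = 10^(-8) and C = 2.26:
    |e_{n+1}| ≈ 2.26 × (10^(-8))² = 2.26 × 10^(-16)

(a) 2 (quadratic); (b) |e_{n+1}| ≈ 2.260e-16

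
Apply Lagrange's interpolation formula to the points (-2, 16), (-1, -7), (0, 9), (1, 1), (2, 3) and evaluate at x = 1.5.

Lagrange interpolation formula:
P(x) = Σ yᵢ × Lᵢ(x)
where Lᵢ(x) = Π_{j≠i} (x - xⱼ)/(xᵢ - xⱼ)

L_0(1.5) = (1.5 - (-1))/(-2 - (-1)) × (1.5 - 0)/(-2 - 0) × (1.5 - 1)/(-2 - 1) × (1.5 - 2)/(-2 - 2) = -0.039062
L_1(1.5) = (1.5 - (-2))/(-1 - (-2)) × (1.5 - 0)/(-1 - 0) × (1.5 - 1)/(-1 - 1) × (1.5 - 2)/(-1 - 2) = 0.218750
L_2(1.5) = (1.5 - (-2))/(0 - (-2)) × (1.5 - (-1))/(0 - (-1)) × (1.5 - 1)/(0 - 1) × (1.5 - 2)/(0 - 2) = -0.546875
L_3(1.5) = (1.5 - (-2))/(1 - (-2)) × (1.5 - (-1))/(1 - (-1)) × (1.5 - 0)/(1 - 0) × (1.5 - 2)/(1 - 2) = 1.093750
L_4(1.5) = (1.5 - (-2))/(2 - (-2)) × (1.5 - (-1))/(2 - (-1)) × (1.5 - 0)/(2 - 0) × (1.5 - 1)/(2 - 1) = 0.273438

P(1.5) = 16×L_0(1.5) + (-7)×L_1(1.5) + 9×L_2(1.5) + 1×L_3(1.5) + 3×L_4(1.5)
P(1.5) = -5.164062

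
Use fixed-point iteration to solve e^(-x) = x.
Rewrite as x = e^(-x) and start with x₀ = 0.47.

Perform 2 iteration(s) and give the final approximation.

Equation: e^(-x) = x
Fixed-point form: x = e^(-x)
x₀ = 0.47

x_1 = g(0.470000) = 0.625002
x_2 = g(0.625002) = 0.535260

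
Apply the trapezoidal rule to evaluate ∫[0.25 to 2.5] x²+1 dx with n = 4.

f(x) = x²+1
a = 0.25, b = 2.5, n = 4
h = (b - a)/n = 0.562500

Trapezoidal rule: (h/2)[f(x₀) + 2f(x₁) + 2f(x₂) + ... + f(xₙ)]

x_0 = 0.2500, f(x_0) = 1.062500, coefficient = 1
x_1 = 0.8125, f(x_1) = 1.660156, coefficient = 2
x_2 = 1.3750, f(x_2) = 2.890625, coefficient = 2
x_3 = 1.9375, f(x_3) = 4.753906, coefficient = 2
x_4 = 2.5000, f(x_4) = 7.250000, coefficient = 1

I ≈ (0.562500/2) × 26.921875 = 7.571777
Exact value: 7.453125
Error: 0.118652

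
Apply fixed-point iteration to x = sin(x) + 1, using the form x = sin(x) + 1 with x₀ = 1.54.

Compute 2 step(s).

Equation: x = sin(x) + 1
Fixed-point form: x = sin(x) + 1
x₀ = 1.54

x_1 = g(1.540000) = 1.999526
x_2 = g(1.999526) = 1.909495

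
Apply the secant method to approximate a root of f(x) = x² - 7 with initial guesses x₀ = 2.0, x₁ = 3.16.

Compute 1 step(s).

f(x) = x² - 7
x₀ = 2.0, x₁ = 3.16

Secant formula: x_{n+1} = x_n - f(x_n)(x_n - x_{n-1})/(f(x_n) - f(x_{n-1}))

Iteration 1:
  f(2.000000) = -3.000000
  f(3.160000) = 2.985600
  x_2 = 3.160000 - 2.985600×(3.160000 - 2.000000)/(2.985600 - (-3.000000))
       = 2.581395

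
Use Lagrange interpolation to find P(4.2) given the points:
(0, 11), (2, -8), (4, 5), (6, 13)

Lagrange interpolation formula:
P(x) = Σ yᵢ × Lᵢ(x)
where Lᵢ(x) = Π_{j≠i} (x - xⱼ)/(xᵢ - xⱼ)

L_0(4.2) = (4.2 - 2)/(0 - 2) × (4.2 - 4)/(0 - 4) × (4.2 - 6)/(0 - 6) = 0.016500
L_1(4.2) = (4.2 - 0)/(2 - 0) × (4.2 - 4)/(2 - 4) × (4.2 - 6)/(2 - 6) = -0.094500
L_2(4.2) = (4.2 - 0)/(4 - 0) × (4.2 - 2)/(4 - 2) × (4.2 - 6)/(4 - 6) = 1.039500
L_3(4.2) = (4.2 - 0)/(6 - 0) × (4.2 - 2)/(6 - 2) × (4.2 - 4)/(6 - 4) = 0.038500

P(4.2) = 11×L_0(4.2) + (-8)×L_1(4.2) + 5×L_2(4.2) + 13×L_3(4.2)
P(4.2) = 6.635500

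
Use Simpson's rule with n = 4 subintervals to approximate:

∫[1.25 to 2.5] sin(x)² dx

f(x) = sin(x)²
a = 1.25, b = 2.5, n = 4
h = (b - a)/n = 0.312500

Simpson's rule: (h/3)[f(x₀) + 4f(x₁) + 2f(x₂) + ... + f(xₙ)]

x_0 = 1.2500, f(x_0) = 0.900572, coefficient = 1
x_1 = 1.5625, f(x_1) = 0.999931, coefficient = 4
x_2 = 1.8750, f(x_2) = 0.910280, coefficient = 2
x_3 = 2.1875, f(x_3) = 0.665512, coefficient = 4
x_4 = 2.5000, f(x_4) = 0.358169, coefficient = 1

I ≈ (0.312500/3) × 9.741074 = 1.014695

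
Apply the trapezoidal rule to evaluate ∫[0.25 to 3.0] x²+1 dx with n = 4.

f(x) = x²+1
a = 0.25, b = 3.0, n = 4
h = (b - a)/n = 0.687500

Trapezoidal rule: (h/2)[f(x₀) + 2f(x₁) + 2f(x₂) + ... + f(xₙ)]

x_0 = 0.2500, f(x_0) = 1.062500, coefficient = 1
x_1 = 0.9375, f(x_1) = 1.878906, coefficient = 2
x_2 = 1.6250, f(x_2) = 3.640625, coefficient = 2
x_3 = 2.3125, f(x_3) = 6.347656, coefficient = 2
x_4 = 3.0000, f(x_4) = 10.000000, coefficient = 1

I ≈ (0.687500/2) × 34.796875 = 11.961426
Exact value: 11.744792
Error: 0.216634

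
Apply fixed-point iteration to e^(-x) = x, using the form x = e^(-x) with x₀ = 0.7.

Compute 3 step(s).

Equation: e^(-x) = x
Fixed-point form: x = e^(-x)
x₀ = 0.7

x_1 = g(0.700000) = 0.496585
x_2 = g(0.496585) = 0.608605
x_3 = g(0.608605) = 0.544109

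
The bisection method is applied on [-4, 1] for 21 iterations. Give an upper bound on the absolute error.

Bisection error bound: |error| ≤ (b-a)/2^n
|error| ≤ (1 - (-4))/2^21 = 5/2^21
|error| ≤ 0.0000023842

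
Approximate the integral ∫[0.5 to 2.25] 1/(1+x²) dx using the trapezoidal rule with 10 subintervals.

f(x) = 1/(1+x²)
a = 0.5, b = 2.25, n = 10
h = (b - a)/n = 0.175000

Trapezoidal rule: (h/2)[f(x₀) + 2f(x₁) + 2f(x₂) + ... + f(xₙ)]

x_0 = 0.5000, f(x_0) = 0.800000, coefficient = 1
x_1 = 0.6750, f(x_1) = 0.686990, coefficient = 2
x_2 = 0.8500, f(x_2) = 0.580552, coefficient = 2
x_3 = 1.0250, f(x_3) = 0.487656, coefficient = 2
x_4 = 1.2000, f(x_4) = 0.409836, coefficient = 2
x_5 = 1.3750, f(x_5) = 0.345946, coefficient = 2
x_6 = 1.5500, f(x_6) = 0.293902, coefficient = 2
x_7 = 1.7250, f(x_7) = 0.251533, coefficient = 2
x_8 = 1.9000, f(x_8) = 0.216920, coefficient = 2
x_9 = 2.0750, f(x_9) = 0.188479, coefficient = 2
x_10 = 2.2500, f(x_10) = 0.164948, coefficient = 1

I ≈ (0.175000/2) × 7.888575 = 0.690250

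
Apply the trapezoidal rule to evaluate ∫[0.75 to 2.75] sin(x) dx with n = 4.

f(x) = sin(x)
a = 0.75, b = 2.75, n = 4
h = (b - a)/n = 0.500000

Trapezoidal rule: (h/2)[f(x₀) + 2f(x₁) + 2f(x₂) + ... + f(xₙ)]

x_0 = 0.7500, f(x_0) = 0.681639, coefficient = 1
x_1 = 1.2500, f(x_1) = 0.948985, coefficient = 2
x_2 = 1.7500, f(x_2) = 0.983986, coefficient = 2
x_3 = 2.2500, f(x_3) = 0.778073, coefficient = 2
x_4 = 2.7500, f(x_4) = 0.381661, coefficient = 1

I ≈ (0.500000/2) × 6.485387 = 1.621347
Exact value: 1.655991
Error: 0.034644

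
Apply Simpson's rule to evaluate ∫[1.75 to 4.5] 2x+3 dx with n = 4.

f(x) = 2x+3
a = 1.75, b = 4.5, n = 4
h = (b - a)/n = 0.687500

Simpson's rule: (h/3)[f(x₀) + 4f(x₁) + 2f(x₂) + ... + f(xₙ)]

x_0 = 1.7500, f(x_0) = 6.500000, coefficient = 1
x_1 = 2.4375, f(x_1) = 7.875000, coefficient = 4
x_2 = 3.1250, f(x_2) = 9.250000, coefficient = 2
x_3 = 3.8125, f(x_3) = 10.625000, coefficient = 4
x_4 = 4.5000, f(x_4) = 12.000000, coefficient = 1

I ≈ (0.687500/3) × 111.000000 = 25.437500
Exact value: 25.437500
Error: 0.000000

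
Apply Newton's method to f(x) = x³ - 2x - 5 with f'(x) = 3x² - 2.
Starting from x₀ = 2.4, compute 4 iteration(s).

f(x) = x³ - 2x - 5
f'(x) = 3x² - 2
x₀ = 2.4

Newton-Raphson formula: x_{n+1} = x_n - f(x_n)/f'(x_n)

Iteration 1:
  f(2.400000) = 4.024000
  f'(2.400000) = 15.280000
  x_1 = 2.400000 - 4.024000/15.280000 = 2.136649
Iteration 2:
  f(2.136649) = 0.481082
  f'(2.136649) = 11.695810
  x_2 = 2.136649 - 0.481082/11.695810 = 2.095516
Iteration 3:
  f(2.095516) = 0.010775
  f'(2.095516) = 11.173567
  x_3 = 2.095516 - 0.010775/11.173567 = 2.094552
Iteration 4:
  f(2.094552) = 0.000006
  f'(2.094552) = 11.161444
  x_4 = 2.094552 - 0.000006/11.161444 = 2.094551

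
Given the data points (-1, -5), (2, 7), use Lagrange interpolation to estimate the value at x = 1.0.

Lagrange interpolation formula:
P(x) = Σ yᵢ × Lᵢ(x)
where Lᵢ(x) = Π_{j≠i} (x - xⱼ)/(xᵢ - xⱼ)

L_0(1.0) = (1.0 - 2)/(-1 - 2) = 0.333333
L_1(1.0) = (1.0 - (-1))/(2 - (-1)) = 0.666667

P(1.0) = (-5)×L_0(1.0) + 7×L_1(1.0)
P(1.0) = 3.000000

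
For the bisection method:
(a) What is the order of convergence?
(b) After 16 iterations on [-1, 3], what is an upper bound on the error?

(a) Bisection has linear (order 1) convergence; the error is halved each step.

(b) Error bound = (b-a)/2^n = (3 - (-1))/2^{16}
    = 4/2^{16}

(a) 1 (linear); (b) error ≤ 6.10e-05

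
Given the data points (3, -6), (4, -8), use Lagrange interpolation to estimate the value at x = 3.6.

Lagrange interpolation formula:
P(x) = Σ yᵢ × Lᵢ(x)
where Lᵢ(x) = Π_{j≠i} (x - xⱼ)/(xᵢ - xⱼ)

L_0(3.6) = (3.6 - 4)/(3 - 4) = 0.400000
L_1(3.6) = (3.6 - 3)/(4 - 3) = 0.600000

P(3.6) = (-6)×L_0(3.6) + (-8)×L_1(3.6)
P(3.6) = -7.200000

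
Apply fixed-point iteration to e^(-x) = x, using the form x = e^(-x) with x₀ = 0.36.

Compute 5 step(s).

Equation: e^(-x) = x
Fixed-point form: x = e^(-x)
x₀ = 0.36

x_1 = g(0.360000) = 0.697676
x_2 = g(0.697676) = 0.497741
x_3 = g(0.497741) = 0.607903
x_4 = g(0.607903) = 0.544492
x_5 = g(0.544492) = 0.580137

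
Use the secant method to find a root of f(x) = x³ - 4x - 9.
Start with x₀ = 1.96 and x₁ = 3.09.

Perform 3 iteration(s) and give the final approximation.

f(x) = x³ - 4x - 9
x₀ = 1.96, x₁ = 3.09

Secant formula: x_{n+1} = x_n - f(x_n)(x_n - x_{n-1})/(f(x_n) - f(x_{n-1}))

Iteration 1:
  f(1.960000) = -9.310464
  f(3.090000) = 8.143629
  x_2 = 3.090000 - 8.143629×(3.090000 - 1.960000)/(8.143629 - (-9.310464))
       = 2.562771
Iteration 2:
  f(3.090000) = 8.143629
  f(2.562771) = -2.419326
  x_3 = 2.562771 - (-2.419326)×(2.562771 - 3.090000)/(-2.419326 - 8.143629)
       = 2.683527
Iteration 3:
  f(2.562771) = -2.419326
  f(2.683527) = -0.409179
  x_4 = 2.683527 - (-0.409179)×(2.683527 - 2.562771)/(-0.409179 - (-2.419326))
       = 2.708108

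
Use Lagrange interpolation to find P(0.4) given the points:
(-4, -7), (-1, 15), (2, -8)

Lagrange interpolation formula:
P(x) = Σ yᵢ × Lᵢ(x)
where Lᵢ(x) = Π_{j≠i} (x - xⱼ)/(xᵢ - xⱼ)

L_0(0.4) = (0.4 - (-1))/(-4 - (-1)) × (0.4 - 2)/(-4 - 2) = -0.124444
L_1(0.4) = (0.4 - (-4))/(-1 - (-4)) × (0.4 - 2)/(-1 - 2) = 0.782222
L_2(0.4) = (0.4 - (-4))/(2 - (-4)) × (0.4 - (-1))/(2 - (-1)) = 0.342222

P(0.4) = (-7)×L_0(0.4) + 15×L_1(0.4) + (-8)×L_2(0.4)
P(0.4) = 9.866667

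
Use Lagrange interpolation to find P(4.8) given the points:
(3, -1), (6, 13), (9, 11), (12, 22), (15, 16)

Lagrange interpolation formula:
P(x) = Σ yᵢ × Lᵢ(x)
where Lᵢ(x) = Π_{j≠i} (x - xⱼ)/(xᵢ - xⱼ)

L_0(4.8) = (4.8 - 6)/(3 - 6) × (4.8 - 9)/(3 - 9) × (4.8 - 12)/(3 - 12) × (4.8 - 15)/(3 - 15) = 0.190400
L_1(4.8) = (4.8 - 3)/(6 - 3) × (4.8 - 9)/(6 - 9) × (4.8 - 12)/(6 - 12) × (4.8 - 15)/(6 - 15) = 1.142400
L_2(4.8) = (4.8 - 3)/(9 - 3) × (4.8 - 6)/(9 - 6) × (4.8 - 12)/(9 - 12) × (4.8 - 15)/(9 - 15) = -0.489600
L_3(4.8) = (4.8 - 3)/(12 - 3) × (4.8 - 6)/(12 - 6) × (4.8 - 9)/(12 - 9) × (4.8 - 15)/(12 - 15) = 0.190400
L_4(4.8) = (4.8 - 3)/(15 - 3) × (4.8 - 6)/(15 - 6) × (4.8 - 9)/(15 - 9) × (4.8 - 12)/(15 - 12) = -0.033600

P(4.8) = (-1)×L_0(4.8) + 13×L_1(4.8) + 11×L_2(4.8) + 22×L_3(4.8) + 16×L_4(4.8)
P(4.8) = 12.926400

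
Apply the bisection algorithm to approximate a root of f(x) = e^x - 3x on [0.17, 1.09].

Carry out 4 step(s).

f(x) = e^x - 3x
Initial interval: [0.17, 1.09]

Iteration 1:
  c_1 = (0.170000 + 1.090000)/2 = 0.630000
  f(c_1) = f(0.630000) = -0.012389
  f(a) × f(c) < 0, new interval: [0.170000, 0.630000]
Iteration 2:
  c_2 = (0.170000 + 0.630000)/2 = 0.400000
  f(c_2) = f(0.400000) = 0.291825
  f(a) × f(c) ≥ 0, new interval: [0.400000, 0.630000]
Iteration 3:
  c_3 = (0.400000 + 0.630000)/2 = 0.515000
  f(c_3) = f(0.515000) = 0.128639
  f(a) × f(c) ≥ 0, new interval: [0.515000, 0.630000]
Iteration 4:
  c_4 = (0.515000 + 0.630000)/2 = 0.572500
  f(c_4) = f(0.572500) = 0.055193
  f(a) × f(c) ≥ 0, new interval: [0.572500, 0.630000]

After 4 iteration(s), the approximation is c_4 = 0.572500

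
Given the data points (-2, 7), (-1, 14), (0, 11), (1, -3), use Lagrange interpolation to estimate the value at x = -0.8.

Lagrange interpolation formula:
P(x) = Σ yᵢ × Lᵢ(x)
where Lᵢ(x) = Π_{j≠i} (x - xⱼ)/(xᵢ - xⱼ)

L_0(-0.8) = (-0.8 - (-1))/(-2 - (-1)) × (-0.8 - 0)/(-2 - 0) × (-0.8 - 1)/(-2 - 1) = -0.048000
L_1(-0.8) = (-0.8 - (-2))/(-1 - (-2)) × (-0.8 - 0)/(-1 - 0) × (-0.8 - 1)/(-1 - 1) = 0.864000
L_2(-0.8) = (-0.8 - (-2))/(0 - (-2)) × (-0.8 - (-1))/(0 - (-1)) × (-0.8 - 1)/(0 - 1) = 0.216000
L_3(-0.8) = (-0.8 - (-2))/(1 - (-2)) × (-0.8 - (-1))/(1 - (-1)) × (-0.8 - 0)/(1 - 0) = -0.032000

P(-0.8) = 7×L_0(-0.8) + 14×L_1(-0.8) + 11×L_2(-0.8) + (-3)×L_3(-0.8)
P(-0.8) = 14.232000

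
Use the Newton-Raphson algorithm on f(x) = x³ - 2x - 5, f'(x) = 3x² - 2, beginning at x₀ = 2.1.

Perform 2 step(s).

f(x) = x³ - 2x - 5
f'(x) = 3x² - 2
x₀ = 2.1

Newton-Raphson formula: x_{n+1} = x_n - f(x_n)/f'(x_n)

Iteration 1:
  f(2.100000) = 0.061000
  f'(2.100000) = 11.230000
  x_1 = 2.100000 - 0.061000/11.230000 = 2.094568
Iteration 2:
  f(2.094568) = 0.000186
  f'(2.094568) = 11.161647
  x_2 = 2.094568 - 0.000186/11.161647 = 2.094551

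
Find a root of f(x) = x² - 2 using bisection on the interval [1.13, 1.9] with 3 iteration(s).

f(x) = x² - 2
Initial interval: [1.13, 1.9]

Iteration 1:
  c_1 = (1.130000 + 1.900000)/2 = 1.515000
  f(c_1) = f(1.515000) = 0.295225
  f(a) × f(c) < 0, new interval: [1.130000, 1.515000]
Iteration 2:
  c_2 = (1.130000 + 1.515000)/2 = 1.322500
  f(c_2) = f(1.322500) = -0.250994
  f(a) × f(c) ≥ 0, new interval: [1.322500, 1.515000]
Iteration 3:
  c_3 = (1.322500 + 1.515000)/2 = 1.418750
  f(c_3) = f(1.418750) = 0.012852
  f(a) × f(c) < 0, new interval: [1.322500, 1.418750]

After 3 iteration(s), the approximation is c_3 = 1.418750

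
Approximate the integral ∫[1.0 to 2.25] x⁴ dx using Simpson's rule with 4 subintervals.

f(x) = x⁴
a = 1.0, b = 2.25, n = 4
h = (b - a)/n = 0.312500

Simpson's rule: (h/3)[f(x₀) + 4f(x₁) + 2f(x₂) + ... + f(xₙ)]

x_0 = 1.0000, f(x_0) = 1.000000, coefficient = 1
x_1 = 1.3125, f(x_1) = 2.967545, coefficient = 4
x_2 = 1.6250, f(x_2) = 6.972900, coefficient = 2
x_3 = 1.9375, f(x_3) = 14.091812, coefficient = 4
x_4 = 2.2500, f(x_4) = 25.628906, coefficient = 1

I ≈ (0.312500/3) × 108.812134 = 11.334597
Exact value: 11.333008
Error: 0.001589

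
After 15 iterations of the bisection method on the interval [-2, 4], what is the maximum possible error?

Bisection error bound: |error| ≤ (b-a)/2^n
|error| ≤ (4 - (-2))/2^15 = 6/2^15
|error| ≤ 0.0001831055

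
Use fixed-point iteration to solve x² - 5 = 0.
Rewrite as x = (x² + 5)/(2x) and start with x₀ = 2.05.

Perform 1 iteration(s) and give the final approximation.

Equation: x² - 5 = 0
Fixed-point form: x = (x² + 5)/(2x)
x₀ = 2.05

x_1 = g(2.050000) = 2.244512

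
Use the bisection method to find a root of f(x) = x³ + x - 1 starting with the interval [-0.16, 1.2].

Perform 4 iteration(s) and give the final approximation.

f(x) = x³ + x - 1
Initial interval: [-0.16, 1.2]

Iteration 1:
  c_1 = (-0.160000 + 1.200000)/2 = 0.520000
  f(c_1) = f(0.520000) = -0.339392
  f(a) × f(c) ≥ 0, new interval: [0.520000, 1.200000]
Iteration 2:
  c_2 = (0.520000 + 1.200000)/2 = 0.860000
  f(c_2) = f(0.860000) = 0.496056
  f(a) × f(c) < 0, new interval: [0.520000, 0.860000]
Iteration 3:
  c_3 = (0.520000 + 0.860000)/2 = 0.690000
  f(c_3) = f(0.690000) = 0.018509
  f(a) × f(c) < 0, new interval: [0.520000, 0.690000]
Iteration 4:
  c_4 = (0.520000 + 0.690000)/2 = 0.605000
  f(c_4) = f(0.605000) = -0.173555
  f(a) × f(c) ≥ 0, new interval: [0.605000, 0.690000]

After 4 iteration(s), the approximation is c_4 = 0.605000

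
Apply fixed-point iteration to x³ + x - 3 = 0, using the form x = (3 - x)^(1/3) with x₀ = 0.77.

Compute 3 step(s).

Equation: x³ + x - 3 = 0
Fixed-point form: x = (3 - x)^(1/3)
x₀ = 0.77

x_1 = g(0.770000) = 1.306477
x_2 = g(1.306477) = 1.191966
x_3 = g(1.191966) = 1.218248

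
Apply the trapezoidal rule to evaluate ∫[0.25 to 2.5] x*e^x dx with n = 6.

f(x) = x*e^x
a = 0.25, b = 2.5, n = 6
h = (b - a)/n = 0.375000

Trapezoidal rule: (h/2)[f(x₀) + 2f(x₁) + 2f(x₂) + ... + f(xₙ)]

x_0 = 0.2500, f(x_0) = 0.321006, coefficient = 1
x_1 = 0.6250, f(x_1) = 1.167654, coefficient = 2
x_2 = 1.0000, f(x_2) = 2.718282, coefficient = 2
x_3 = 1.3750, f(x_3) = 5.438230, coefficient = 2
x_4 = 1.7500, f(x_4) = 10.070555, coefficient = 2
x_5 = 2.1250, f(x_5) = 17.792407, coefficient = 2
x_6 = 2.5000, f(x_6) = 30.456235, coefficient = 1

I ≈ (0.375000/2) × 105.151497 = 19.715906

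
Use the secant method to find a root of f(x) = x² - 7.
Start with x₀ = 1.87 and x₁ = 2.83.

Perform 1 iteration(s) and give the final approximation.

f(x) = x² - 7
x₀ = 1.87, x₁ = 2.83

Secant formula: x_{n+1} = x_n - f(x_n)(x_n - x_{n-1})/(f(x_n) - f(x_{n-1}))

Iteration 1:
  f(1.870000) = -3.503100
  f(2.830000) = 1.008900
  x_2 = 2.830000 - 1.008900×(2.830000 - 1.870000)/(1.008900 - (-3.503100))
       = 2.615340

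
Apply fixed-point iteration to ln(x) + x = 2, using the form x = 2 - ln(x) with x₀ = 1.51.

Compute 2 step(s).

Equation: ln(x) + x = 2
Fixed-point form: x = 2 - ln(x)
x₀ = 1.51

x_1 = g(1.510000) = 1.587890
x_2 = g(1.587890) = 1.537594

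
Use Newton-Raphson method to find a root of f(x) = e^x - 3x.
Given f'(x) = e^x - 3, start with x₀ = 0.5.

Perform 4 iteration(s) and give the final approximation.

f(x) = e^x - 3x
f'(x) = e^x - 3
x₀ = 0.5

Newton-Raphson formula: x_{n+1} = x_n - f(x_n)/f'(x_n)

Iteration 1:
  f(0.500000) = 0.148721
  f'(0.500000) = -1.351279
  x_1 = 0.500000 - 0.148721/(-1.351279) = 0.610060
Iteration 2:
  f(0.610060) = 0.010362
  f'(0.610060) = -1.159459
  x_2 = 0.610060 - 0.010362/(-1.159459) = 0.618997
Iteration 3:
  f(0.618997) = 0.000074
  f'(0.618997) = -1.142936
  x_3 = 0.618997 - 0.000074/(-1.142936) = 0.619061
Iteration 4:
  f(0.619061) = 0.000000
  f'(0.619061) = -1.142816
  x_4 = 0.619061 - 0.000000/(-1.142816) = 0.619061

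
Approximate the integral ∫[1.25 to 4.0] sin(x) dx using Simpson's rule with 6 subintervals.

f(x) = sin(x)
a = 1.25, b = 4.0, n = 6
h = (b - a)/n = 0.458333

Simpson's rule: (h/3)[f(x₀) + 4f(x₁) + 2f(x₂) + ... + f(xₙ)]

x_0 = 1.2500, f(x_0) = 0.948985, coefficient = 1
x_1 = 1.7083, f(x_1) = 0.990557, coefficient = 4
x_2 = 2.1667, f(x_2) = 0.827660, coefficient = 2
x_3 = 2.6250, f(x_3) = 0.493920, coefficient = 4
x_4 = 3.0833, f(x_4) = 0.058226, coefficient = 2
x_5 = 3.5417, f(x_5) = -0.389487, coefficient = 4
x_6 = 4.0000, f(x_6) = -0.756802, coefficient = 1

I ≈ (0.458333/3) × 6.343917 = 0.969210
Exact value: 0.968966
Error: 0.000244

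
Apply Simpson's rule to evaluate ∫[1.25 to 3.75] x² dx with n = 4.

f(x) = x²
a = 1.25, b = 3.75, n = 4
h = (b - a)/n = 0.625000

Simpson's rule: (h/3)[f(x₀) + 4f(x₁) + 2f(x₂) + ... + f(xₙ)]

x_0 = 1.2500, f(x_0) = 1.562500, coefficient = 1
x_1 = 1.8750, f(x_1) = 3.515625, coefficient = 4
x_2 = 2.5000, f(x_2) = 6.250000, coefficient = 2
x_3 = 3.1250, f(x_3) = 9.765625, coefficient = 4
x_4 = 3.7500, f(x_4) = 14.062500, coefficient = 1

I ≈ (0.625000/3) × 81.250000 = 16.927083
Exact value: 16.927083
Error: 0.000000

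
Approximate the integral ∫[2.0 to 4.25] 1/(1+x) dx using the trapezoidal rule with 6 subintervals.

f(x) = 1/(1+x)
a = 2.0, b = 4.25, n = 6
h = (b - a)/n = 0.375000

Trapezoidal rule: (h/2)[f(x₀) + 2f(x₁) + 2f(x₂) + ... + f(xₙ)]

x_0 = 2.0000, f(x_0) = 0.333333, coefficient = 1
x_1 = 2.3750, f(x_1) = 0.296296, coefficient = 2
x_2 = 2.7500, f(x_2) = 0.266667, coefficient = 2
x_3 = 3.1250, f(x_3) = 0.242424, coefficient = 2
x_4 = 3.5000, f(x_4) = 0.222222, coefficient = 2
x_5 = 3.8750, f(x_5) = 0.205128, coefficient = 2
x_6 = 4.2500, f(x_6) = 0.190476, coefficient = 1

I ≈ (0.375000/2) × 2.989285 = 0.560491
Exact value: 0.559616
Error: 0.000875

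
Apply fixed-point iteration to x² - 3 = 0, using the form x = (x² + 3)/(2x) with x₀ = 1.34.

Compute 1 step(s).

Equation: x² - 3 = 0
Fixed-point form: x = (x² + 3)/(2x)
x₀ = 1.34

x_1 = g(1.340000) = 1.789403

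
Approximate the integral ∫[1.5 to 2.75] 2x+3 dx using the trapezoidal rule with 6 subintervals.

f(x) = 2x+3
a = 1.5, b = 2.75, n = 6
h = (b - a)/n = 0.208333

Trapezoidal rule: (h/2)[f(x₀) + 2f(x₁) + 2f(x₂) + ... + f(xₙ)]

x_0 = 1.5000, f(x_0) = 6.000000, coefficient = 1
x_1 = 1.7083, f(x_1) = 6.416667, coefficient = 2
x_2 = 1.9167, f(x_2) = 6.833333, coefficient = 2
x_3 = 2.1250, f(x_3) = 7.250000, coefficient = 2
x_4 = 2.3333, f(x_4) = 7.666667, coefficient = 2
x_5 = 2.5417, f(x_5) = 8.083333, coefficient = 2
x_6 = 2.7500, f(x_6) = 8.500000, coefficient = 1

I ≈ (0.208333/2) × 87.000000 = 9.062500
Exact value: 9.062500
Error: 0.000000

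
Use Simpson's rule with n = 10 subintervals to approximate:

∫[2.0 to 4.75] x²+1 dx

f(x) = x²+1
a = 2.0, b = 4.75, n = 10
h = (b - a)/n = 0.275000

Simpson's rule: (h/3)[f(x₀) + 4f(x₁) + 2f(x₂) + ... + f(xₙ)]

x_0 = 2.0000, f(x_0) = 5.000000, coefficient = 1
x_1 = 2.2750, f(x_1) = 6.175625, coefficient = 4
x_2 = 2.5500, f(x_2) = 7.502500, coefficient = 2
x_3 = 2.8250, f(x_3) = 8.980625, coefficient = 4
x_4 = 3.1000, f(x_4) = 10.610000, coefficient = 2
x_5 = 3.3750, f(x_5) = 12.390625, coefficient = 4
x_6 = 3.6500, f(x_6) = 14.322500, coefficient = 2
x_7 = 3.9250, f(x_7) = 16.405625, coefficient = 4
x_8 = 4.2000, f(x_8) = 18.640000, coefficient = 2
x_9 = 4.4750, f(x_9) = 21.025625, coefficient = 4
x_10 = 4.7500, f(x_10) = 23.562500, coefficient = 1

I ≈ (0.275000/3) × 390.625000 = 35.807292
Exact value: 35.807292
Error: 0.000000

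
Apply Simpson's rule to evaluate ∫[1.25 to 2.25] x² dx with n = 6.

f(x) = x²
a = 1.25, b = 2.25, n = 6
h = (b - a)/n = 0.166667

Simpson's rule: (h/3)[f(x₀) + 4f(x₁) + 2f(x₂) + ... + f(xₙ)]

x_0 = 1.2500, f(x_0) = 1.562500, coefficient = 1
x_1 = 1.4167, f(x_1) = 2.006944, coefficient = 4
x_2 = 1.5833, f(x_2) = 2.506944, coefficient = 2
x_3 = 1.7500, f(x_3) = 3.062500, coefficient = 4
x_4 = 1.9167, f(x_4) = 3.673611, coefficient = 2
x_5 = 2.0833, f(x_5) = 4.340278, coefficient = 4
x_6 = 2.2500, f(x_6) = 5.062500, coefficient = 1

I ≈ (0.166667/3) × 56.625000 = 3.145833
Exact value: 3.145833
Error: 0.000000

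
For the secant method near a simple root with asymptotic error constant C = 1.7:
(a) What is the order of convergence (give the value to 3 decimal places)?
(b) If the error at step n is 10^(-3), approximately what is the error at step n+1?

(a) Secant method has superlinear convergence with order φ = (1+√5)/2 ≈ 1.618.
    This means |e_{n+1}| ≈ C|e_n|^1.618.

(b) With |e_n| = 10^(-3) and C = 1.7:
    |e_{n+1}| ≈ 1.7 × (10^(-3))^1.618 = 1.7 × 10^(-4.85)

(a) ≈ 1.618 (golden ratio); (b) |e_{n+1}| ≈ 2.379e-05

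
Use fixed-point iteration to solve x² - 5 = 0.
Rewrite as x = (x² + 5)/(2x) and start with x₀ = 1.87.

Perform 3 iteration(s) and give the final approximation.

Equation: x² - 5 = 0
Fixed-point form: x = (x² + 5)/(2x)
x₀ = 1.87

x_1 = g(1.870000) = 2.271898
x_2 = g(2.271898) = 2.236351
x_3 = g(2.236351) = 2.236068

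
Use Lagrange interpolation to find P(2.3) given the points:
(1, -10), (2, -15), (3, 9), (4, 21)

Lagrange interpolation formula:
P(x) = Σ yᵢ × Lᵢ(x)
where Lᵢ(x) = Π_{j≠i} (x - xⱼ)/(xᵢ - xⱼ)

L_0(2.3) = (2.3 - 2)/(1 - 2) × (2.3 - 3)/(1 - 3) × (2.3 - 4)/(1 - 4) = -0.059500
L_1(2.3) = (2.3 - 1)/(2 - 1) × (2.3 - 3)/(2 - 3) × (2.3 - 4)/(2 - 4) = 0.773500
L_2(2.3) = (2.3 - 1)/(3 - 1) × (2.3 - 2)/(3 - 2) × (2.3 - 4)/(3 - 4) = 0.331500
L_3(2.3) = (2.3 - 1)/(4 - 1) × (2.3 - 2)/(4 - 2) × (2.3 - 3)/(4 - 3) = -0.045500

P(2.3) = (-10)×L_0(2.3) + (-15)×L_1(2.3) + 9×L_2(2.3) + 21×L_3(2.3)
P(2.3) = -8.979500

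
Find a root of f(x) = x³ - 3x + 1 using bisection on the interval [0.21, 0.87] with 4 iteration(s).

f(x) = x³ - 3x + 1
Initial interval: [0.21, 0.87]

Iteration 1:
  c_1 = (0.210000 + 0.870000)/2 = 0.540000
  f(c_1) = f(0.540000) = -0.462536
  f(a) × f(c) < 0, new interval: [0.210000, 0.540000]
Iteration 2:
  c_2 = (0.210000 + 0.540000)/2 = 0.375000
  f(c_2) = f(0.375000) = -0.072266
  f(a) × f(c) < 0, new interval: [0.210000, 0.375000]
Iteration 3:
  c_3 = (0.210000 + 0.375000)/2 = 0.292500
  f(c_3) = f(0.292500) = 0.147525
  f(a) × f(c) ≥ 0, new interval: [0.292500, 0.375000]
Iteration 4:
  c_4 = (0.292500 + 0.375000)/2 = 0.333750
  f(c_4) = f(0.333750) = 0.035926
  f(a) × f(c) ≥ 0, new interval: [0.333750, 0.375000]

After 4 iteration(s), the approximation is c_4 = 0.333750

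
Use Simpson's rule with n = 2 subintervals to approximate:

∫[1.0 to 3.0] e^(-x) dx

f(x) = e^(-x)
a = 1.0, b = 3.0, n = 2
h = (b - a)/n = 1.000000

Simpson's rule: (h/3)[f(x₀) + 4f(x₁) + 2f(x₂) + ... + f(xₙ)]

x_0 = 1.0000, f(x_0) = 0.367879, coefficient = 1
x_1 = 2.0000, f(x_1) = 0.135335, coefficient = 4
x_2 = 3.0000, f(x_2) = 0.049787, coefficient = 1

I ≈ (1.000000/3) × 0.959008 = 0.319669
Exact value: 0.318092
Error: 0.001577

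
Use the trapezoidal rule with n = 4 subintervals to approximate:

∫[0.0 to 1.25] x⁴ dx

f(x) = x⁴
a = 0.0, b = 1.25, n = 4
h = (b - a)/n = 0.312500

Trapezoidal rule: (h/2)[f(x₀) + 2f(x₁) + 2f(x₂) + ... + f(xₙ)]

x_0 = 0.0000, f(x_0) = 0.000000, coefficient = 1
x_1 = 0.3125, f(x_1) = 0.009537, coefficient = 2
x_2 = 0.6250, f(x_2) = 0.152588, coefficient = 2
x_3 = 0.9375, f(x_3) = 0.772476, coefficient = 2
x_4 = 1.2500, f(x_4) = 2.441406, coefficient = 1

I ≈ (0.312500/2) × 4.310608 = 0.673532
Exact value: 0.610352
Error: 0.063181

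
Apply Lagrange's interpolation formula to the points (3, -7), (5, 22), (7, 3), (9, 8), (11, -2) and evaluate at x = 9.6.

Lagrange interpolation formula:
P(x) = Σ yᵢ × Lᵢ(x)
where Lᵢ(x) = Π_{j≠i} (x - xⱼ)/(xᵢ - xⱼ)

L_0(9.6) = (9.6 - 5)/(3 - 5) × (9.6 - 7)/(3 - 7) × (9.6 - 9)/(3 - 9) × (9.6 - 11)/(3 - 11) = -0.026162
L_1(9.6) = (9.6 - 3)/(5 - 3) × (9.6 - 7)/(5 - 7) × (9.6 - 9)/(5 - 9) × (9.6 - 11)/(5 - 11) = 0.150150
L_2(9.6) = (9.6 - 3)/(7 - 3) × (9.6 - 5)/(7 - 5) × (9.6 - 9)/(7 - 9) × (9.6 - 11)/(7 - 11) = -0.398475
L_3(9.6) = (9.6 - 3)/(9 - 3) × (9.6 - 5)/(9 - 5) × (9.6 - 7)/(9 - 7) × (9.6 - 11)/(9 - 11) = 1.151150
L_4(9.6) = (9.6 - 3)/(11 - 3) × (9.6 - 5)/(11 - 5) × (9.6 - 7)/(11 - 7) × (9.6 - 9)/(11 - 9) = 0.123337

P(9.6) = (-7)×L_0(9.6) + 22×L_1(9.6) + 3×L_2(9.6) + 8×L_3(9.6) + (-2)×L_4(9.6)
P(9.6) = 11.253537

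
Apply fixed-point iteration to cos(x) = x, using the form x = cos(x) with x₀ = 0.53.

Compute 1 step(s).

Equation: cos(x) = x
Fixed-point form: x = cos(x)
x₀ = 0.53

x_1 = g(0.530000) = 0.862807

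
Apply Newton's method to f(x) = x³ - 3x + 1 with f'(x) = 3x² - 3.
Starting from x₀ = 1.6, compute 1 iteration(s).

f(x) = x³ - 3x + 1
f'(x) = 3x² - 3
x₀ = 1.6

Newton-Raphson formula: x_{n+1} = x_n - f(x_n)/f'(x_n)

Iteration 1:
  f(1.600000) = 0.296000
  f'(1.600000) = 4.680000
  x_1 = 1.600000 - 0.296000/4.680000 = 1.536752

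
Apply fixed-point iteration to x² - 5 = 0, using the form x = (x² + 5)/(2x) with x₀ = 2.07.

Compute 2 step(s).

Equation: x² - 5 = 0
Fixed-point form: x = (x² + 5)/(2x)
x₀ = 2.07

x_1 = g(2.070000) = 2.242729
x_2 = g(2.242729) = 2.236078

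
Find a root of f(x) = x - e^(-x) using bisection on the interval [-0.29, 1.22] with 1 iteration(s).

f(x) = x - e^(-x)
Initial interval: [-0.29, 1.22]

Iteration 1:
  c_1 = (-0.290000 + 1.220000)/2 = 0.465000
  f(c_1) = f(0.465000) = -0.163135
  f(a) × f(c) ≥ 0, new interval: [0.465000, 1.220000]

After 1 iteration(s), the approximation is c_1 = 0.465000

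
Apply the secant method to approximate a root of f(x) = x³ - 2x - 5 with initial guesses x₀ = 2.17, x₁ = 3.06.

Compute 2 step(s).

f(x) = x³ - 2x - 5
x₀ = 2.17, x₁ = 3.06

Secant formula: x_{n+1} = x_n - f(x_n)(x_n - x_{n-1})/(f(x_n) - f(x_{n-1}))

Iteration 1:
  f(2.170000) = 0.878313
  f(3.060000) = 17.532616
  x_2 = 3.060000 - 17.532616×(3.060000 - 2.170000)/(17.532616 - 0.878313)
       = 2.123063
Iteration 2:
  f(3.060000) = 17.532616
  f(2.123063) = 0.323364
  x_3 = 2.123063 - 0.323364×(2.123063 - 3.060000)/(0.323364 - 17.532616)
       = 2.105458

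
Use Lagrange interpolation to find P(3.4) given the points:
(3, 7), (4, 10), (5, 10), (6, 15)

Lagrange interpolation formula:
P(x) = Σ yᵢ × Lᵢ(x)
where Lᵢ(x) = Π_{j≠i} (x - xⱼ)/(xᵢ - xⱼ)

L_0(3.4) = (3.4 - 4)/(3 - 4) × (3.4 - 5)/(3 - 5) × (3.4 - 6)/(3 - 6) = 0.416000
L_1(3.4) = (3.4 - 3)/(4 - 3) × (3.4 - 5)/(4 - 5) × (3.4 - 6)/(4 - 6) = 0.832000
L_2(3.4) = (3.4 - 3)/(5 - 3) × (3.4 - 4)/(5 - 4) × (3.4 - 6)/(5 - 6) = -0.312000
L_3(3.4) = (3.4 - 3)/(6 - 3) × (3.4 - 4)/(6 - 4) × (3.4 - 5)/(6 - 5) = 0.064000

P(3.4) = 7×L_0(3.4) + 10×L_1(3.4) + 10×L_2(3.4) + 15×L_3(3.4)
P(3.4) = 9.072000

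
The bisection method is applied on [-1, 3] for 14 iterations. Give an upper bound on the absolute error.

Bisection error bound: |error| ≤ (b-a)/2^n
|error| ≤ (3 - (-1))/2^14 = 4/2^14
|error| ≤ 0.0002441406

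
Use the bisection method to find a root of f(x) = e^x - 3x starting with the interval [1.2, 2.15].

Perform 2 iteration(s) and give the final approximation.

f(x) = e^x - 3x
Initial interval: [1.2, 2.15]

Iteration 1:
  c_1 = (1.200000 + 2.150000)/2 = 1.675000
  f(c_1) = f(1.675000) = 0.313795
  f(a) × f(c) < 0, new interval: [1.200000, 1.675000]
Iteration 2:
  c_2 = (1.200000 + 1.675000)/2 = 1.437500
  f(c_2) = f(1.437500) = -0.102343
  f(a) × f(c) ≥ 0, new interval: [1.437500, 1.675000]

After 2 iteration(s), the approximation is c_2 = 1.437500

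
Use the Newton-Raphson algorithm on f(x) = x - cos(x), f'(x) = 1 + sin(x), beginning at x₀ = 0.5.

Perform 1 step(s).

f(x) = x - cos(x)
f'(x) = 1 + sin(x)
x₀ = 0.5

Newton-Raphson formula: x_{n+1} = x_n - f(x_n)/f'(x_n)

Iteration 1:
  f(0.500000) = -0.377583
  f'(0.500000) = 1.479426
  x_1 = 0.500000 - (-0.377583)/1.479426 = 0.755222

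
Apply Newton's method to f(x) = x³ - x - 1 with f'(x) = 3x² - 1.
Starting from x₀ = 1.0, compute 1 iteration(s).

f(x) = x³ - x - 1
f'(x) = 3x² - 1
x₀ = 1.0

Newton-Raphson formula: x_{n+1} = x_n - f(x_n)/f'(x_n)

Iteration 1:
  f(1.000000) = -1.000000
  f'(1.000000) = 2.000000
  x_1 = 1.000000 - (-1.000000)/2.000000 = 1.500000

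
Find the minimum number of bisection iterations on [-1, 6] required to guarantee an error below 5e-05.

We need (b-a)/2^n ≤ 5e-05
(6 - (-1))/2^n ≤ 5e-05
7/2^n ≤ 5e-05
2^n ≥ 140000
n ≥ log₂(140000) = 17.10
n ≥ 18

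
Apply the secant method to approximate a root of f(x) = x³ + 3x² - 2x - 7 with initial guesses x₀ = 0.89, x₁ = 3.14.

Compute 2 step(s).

f(x) = x³ + 3x² - 2x - 7
x₀ = 0.89, x₁ = 3.14

Secant formula: x_{n+1} = x_n - f(x_n)(x_n - x_{n-1})/(f(x_n) - f(x_{n-1}))

Iteration 1:
  f(0.890000) = -5.698731
  f(3.140000) = 47.257944
  x_2 = 3.140000 - 47.257944×(3.140000 - 0.890000)/(47.257944 - (-5.698731))
       = 1.132125
Iteration 2:
  f(3.140000) = 47.257944
  f(1.132125) = -3.968075
  x_3 = 1.132125 - (-3.968075)×(1.132125 - 3.140000)/(-3.968075 - 47.257944)
       = 1.287659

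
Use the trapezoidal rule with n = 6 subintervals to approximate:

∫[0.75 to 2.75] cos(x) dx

f(x) = cos(x)
a = 0.75, b = 2.75, n = 6
h = (b - a)/n = 0.333333

Trapezoidal rule: (h/2)[f(x₀) + 2f(x₁) + 2f(x₂) + ... + f(xₙ)]

x_0 = 0.7500, f(x_0) = 0.731689, coefficient = 1
x_1 = 1.0833, f(x_1) = 0.468386, coefficient = 2
x_2 = 1.4167, f(x_2) = 0.153520, coefficient = 2
x_3 = 1.7500, f(x_3) = -0.178246, coefficient = 2
x_4 = 2.0833, f(x_4) = -0.490390, coefficient = 2
x_5 = 2.4167, f(x_5) = -0.748549, coefficient = 2
x_6 = 2.7500, f(x_6) = -0.924302, coefficient = 1

I ≈ (0.333333/2) × -1.783170 = -0.297195
Exact value: -0.299978
Error: 0.002783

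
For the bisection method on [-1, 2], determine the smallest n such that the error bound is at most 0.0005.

We need (b-a)/2^n ≤ 0.0005
(2 - (-1))/2^n ≤ 0.0005
3/2^n ≤ 0.0005
2^n ≥ 6000
n ≥ log₂(6000) = 12.55
n ≥ 13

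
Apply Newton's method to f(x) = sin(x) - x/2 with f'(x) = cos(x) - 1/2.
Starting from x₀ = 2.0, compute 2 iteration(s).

f(x) = sin(x) - x/2
f'(x) = cos(x) - 1/2
x₀ = 2.0

Newton-Raphson formula: x_{n+1} = x_n - f(x_n)/f'(x_n)

Iteration 1:
  f(2.000000) = -0.090703
  f'(2.000000) = -0.916147
  x_1 = 2.000000 - (-0.090703)/(-0.916147) = 1.900996
Iteration 2:
  f(1.900996) = -0.004520
  f'(1.900996) = -0.824232
  x_2 = 1.900996 - (-0.004520)/(-0.824232) = 1.895512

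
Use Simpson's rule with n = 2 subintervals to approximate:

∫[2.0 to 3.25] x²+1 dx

f(x) = x²+1
a = 2.0, b = 3.25, n = 2
h = (b - a)/n = 0.625000

Simpson's rule: (h/3)[f(x₀) + 4f(x₁) + 2f(x₂) + ... + f(xₙ)]

x_0 = 2.0000, f(x_0) = 5.000000, coefficient = 1
x_1 = 2.6250, f(x_1) = 7.890625, coefficient = 4
x_2 = 3.2500, f(x_2) = 11.562500, coefficient = 1

I ≈ (0.625000/3) × 48.125000 = 10.026042
Exact value: 10.026042
Error: 0.000000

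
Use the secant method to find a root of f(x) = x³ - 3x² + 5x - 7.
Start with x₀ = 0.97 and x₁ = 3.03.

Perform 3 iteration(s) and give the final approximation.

f(x) = x³ - 3x² + 5x - 7
x₀ = 0.97, x₁ = 3.03

Secant formula: x_{n+1} = x_n - f(x_n)(x_n - x_{n-1})/(f(x_n) - f(x_{n-1}))

Iteration 1:
  f(0.970000) = -4.060027
  f(3.030000) = 8.425427
  x_2 = 3.030000 - 8.425427×(3.030000 - 0.970000)/(8.425427 - (-4.060027))
       = 1.639872
Iteration 2:
  f(3.030000) = 8.425427
  f(1.639872) = -2.458269
  x_3 = 1.639872 - (-2.458269)×(1.639872 - 3.030000)/(-2.458269 - 8.425427)
       = 1.953856
Iteration 3:
  f(1.639872) = -2.458269
  f(1.953856) = -1.224429
  x_4 = 1.953856 - (-1.224429)×(1.953856 - 1.639872)/(-1.224429 - (-2.458269))
       = 2.265446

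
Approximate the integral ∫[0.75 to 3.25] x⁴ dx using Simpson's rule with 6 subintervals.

f(x) = x⁴
a = 0.75, b = 3.25, n = 6
h = (b - a)/n = 0.416667

Simpson's rule: (h/3)[f(x₀) + 4f(x₁) + 2f(x₂) + ... + f(xₙ)]

x_0 = 0.7500, f(x_0) = 0.316406, coefficient = 1
x_1 = 1.1667, f(x_1) = 1.852623, coefficient = 4
x_2 = 1.5833, f(x_2) = 6.284770, coefficient = 2
x_3 = 2.0000, f(x_3) = 16.000000, coefficient = 4
x_4 = 2.4167, f(x_4) = 34.108845, coefficient = 2
x_5 = 2.8333, f(x_5) = 64.445216, coefficient = 4
x_6 = 3.2500, f(x_6) = 111.566406, coefficient = 1

I ≈ (0.416667/3) × 521.861400 = 72.480750
Exact value: 72.470703
Error: 0.010047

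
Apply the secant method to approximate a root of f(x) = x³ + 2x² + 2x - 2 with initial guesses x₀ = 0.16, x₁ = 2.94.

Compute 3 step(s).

f(x) = x³ + 2x² + 2x - 2
x₀ = 0.16, x₁ = 2.94

Secant formula: x_{n+1} = x_n - f(x_n)(x_n - x_{n-1})/(f(x_n) - f(x_{n-1}))

Iteration 1:
  f(0.160000) = -1.624704
  f(2.940000) = 46.579384
  x_2 = 2.940000 - 46.579384×(2.940000 - 0.160000)/(46.579384 - (-1.624704))
       = 0.253699
Iteration 2:
  f(2.940000) = 46.579384
  f(0.253699) = -1.347547
  x_3 = 0.253699 - (-1.347547)×(0.253699 - 2.940000)/(-1.347547 - 46.579384)
       = 0.329229
Iteration 3:
  f(0.253699) = -1.347547
  f(0.329229) = -1.089073
  x_4 = 0.329229 - (-1.089073)×(0.329229 - 0.253699)/(-1.089073 - (-1.347547))
       = 0.647473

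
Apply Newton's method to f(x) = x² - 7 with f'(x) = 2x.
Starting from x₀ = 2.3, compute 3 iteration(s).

f(x) = x² - 7
f'(x) = 2x
x₀ = 2.3

Newton-Raphson formula: x_{n+1} = x_n - f(x_n)/f'(x_n)

Iteration 1:
  f(2.300000) = -1.710000
  f'(2.300000) = 4.600000
  x_1 = 2.300000 - (-1.710000)/4.600000 = 2.671739
Iteration 2:
  f(2.671739) = 0.138190
  f'(2.671739) = 5.343478
  x_2 = 2.671739 - 0.138190/5.343478 = 2.645878
Iteration 3:
  f(2.645878) = 0.000669
  f'(2.645878) = 5.291755
  x_3 = 2.645878 - 0.000669/5.291755 = 2.645751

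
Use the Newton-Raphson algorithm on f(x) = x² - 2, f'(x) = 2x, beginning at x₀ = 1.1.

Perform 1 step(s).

f(x) = x² - 2
f'(x) = 2x
x₀ = 1.1

Newton-Raphson formula: x_{n+1} = x_n - f(x_n)/f'(x_n)

Iteration 1:
  f(1.100000) = -0.790000
  f'(1.100000) = 2.200000
  x_1 = 1.100000 - (-0.790000)/2.200000 = 1.459091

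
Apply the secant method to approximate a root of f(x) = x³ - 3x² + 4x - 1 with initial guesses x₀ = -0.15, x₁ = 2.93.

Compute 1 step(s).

f(x) = x³ - 3x² + 4x - 1
x₀ = -0.15, x₁ = 2.93

Secant formula: x_{n+1} = x_n - f(x_n)(x_n - x_{n-1})/(f(x_n) - f(x_{n-1}))

Iteration 1:
  f(-0.150000) = -1.670875
  f(2.930000) = 10.119057
  x_2 = 2.930000 - 10.119057×(2.930000 - (-0.150000))/(10.119057 - (-1.670875))
       = 0.286499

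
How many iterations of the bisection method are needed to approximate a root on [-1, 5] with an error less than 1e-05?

We need (b-a)/2^n ≤ 1e-05
(5 - (-1))/2^n ≤ 1e-05
6/2^n ≤ 1e-05
2^n ≥ 600000
n ≥ log₂(600000) = 19.19
n ≥ 20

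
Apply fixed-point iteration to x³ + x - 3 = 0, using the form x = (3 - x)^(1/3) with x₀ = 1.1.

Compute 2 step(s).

Equation: x³ + x - 3 = 0
Fixed-point form: x = (3 - x)^(1/3)
x₀ = 1.1

x_1 = g(1.100000) = 1.238562
x_2 = g(1.238562) = 1.207691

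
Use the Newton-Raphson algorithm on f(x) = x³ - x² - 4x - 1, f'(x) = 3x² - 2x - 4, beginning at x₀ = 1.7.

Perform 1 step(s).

f(x) = x³ - x² - 4x - 1
f'(x) = 3x² - 2x - 4
x₀ = 1.7

Newton-Raphson formula: x_{n+1} = x_n - f(x_n)/f'(x_n)

Iteration 1:
  f(1.700000) = -5.777000
  f'(1.700000) = 1.270000
  x_1 = 1.700000 - (-5.777000)/1.270000 = 6.248819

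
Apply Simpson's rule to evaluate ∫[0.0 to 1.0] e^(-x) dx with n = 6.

f(x) = e^(-x)
a = 0.0, b = 1.0, n = 6
h = (b - a)/n = 0.166667

Simpson's rule: (h/3)[f(x₀) + 4f(x₁) + 2f(x₂) + ... + f(xₙ)]

x_0 = 0.0000, f(x_0) = 1.000000, coefficient = 1
x_1 = 0.1667, f(x_1) = 0.846482, coefficient = 4
x_2 = 0.3333, f(x_2) = 0.716531, coefficient = 2
x_3 = 0.5000, f(x_3) = 0.606531, coefficient = 4
x_4 = 0.6667, f(x_4) = 0.513417, coefficient = 2
x_5 = 0.8333, f(x_5) = 0.434598, coefficient = 4
x_6 = 1.0000, f(x_6) = 0.367879, coefficient = 1

I ≈ (0.166667/3) × 11.378219 = 0.632123
Exact value: 0.632121
Error: 0.000003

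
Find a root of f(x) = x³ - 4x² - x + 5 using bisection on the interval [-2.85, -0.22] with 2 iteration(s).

f(x) = x³ - 4x² - x + 5
Initial interval: [-2.85, -0.22]

Iteration 1:
  c_1 = (-2.850000 + (-0.220000))/2 = -1.535000
  f(c_1) = f(-1.535000) = -6.506705
  f(a) × f(c) ≥ 0, new interval: [-1.535000, -0.220000]
Iteration 2:
  c_2 = (-1.535000 + (-0.220000))/2 = -0.877500
  f(c_2) = f(-0.877500) = 2.121795
  f(a) × f(c) < 0, new interval: [-1.535000, -0.877500]

After 2 iteration(s), the approximation is c_2 = -0.877500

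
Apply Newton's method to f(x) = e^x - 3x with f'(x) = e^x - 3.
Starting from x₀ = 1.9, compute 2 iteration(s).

f(x) = e^x - 3x
f'(x) = e^x - 3
x₀ = 1.9

Newton-Raphson formula: x_{n+1} = x_n - f(x_n)/f'(x_n)

Iteration 1:
  f(1.900000) = 0.985894
  f'(1.900000) = 3.685894
  x_1 = 1.900000 - 0.985894/3.685894 = 1.632522
Iteration 2:
  f(1.632522) = 0.219198
  f'(1.632522) = 2.116765
  x_2 = 1.632522 - 0.219198/2.116765 = 1.528969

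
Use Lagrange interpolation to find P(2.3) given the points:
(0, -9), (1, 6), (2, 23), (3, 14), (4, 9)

Lagrange interpolation formula:
P(x) = Σ yᵢ × Lᵢ(x)
where Lᵢ(x) = Π_{j≠i} (x - xⱼ)/(xᵢ - xⱼ)

L_0(2.3) = (2.3 - 1)/(0 - 1) × (2.3 - 2)/(0 - 2) × (2.3 - 3)/(0 - 3) × (2.3 - 4)/(0 - 4) = 0.019337
L_1(2.3) = (2.3 - 0)/(1 - 0) × (2.3 - 2)/(1 - 2) × (2.3 - 3)/(1 - 3) × (2.3 - 4)/(1 - 4) = -0.136850
L_2(2.3) = (2.3 - 0)/(2 - 0) × (2.3 - 1)/(2 - 1) × (2.3 - 3)/(2 - 3) × (2.3 - 4)/(2 - 4) = 0.889525
L_3(2.3) = (2.3 - 0)/(3 - 0) × (2.3 - 1)/(3 - 1) × (2.3 - 2)/(3 - 2) × (2.3 - 4)/(3 - 4) = 0.254150
L_4(2.3) = (2.3 - 0)/(4 - 0) × (2.3 - 1)/(4 - 1) × (2.3 - 2)/(4 - 2) × (2.3 - 3)/(4 - 3) = -0.026162

P(2.3) = (-9)×L_0(2.3) + 6×L_1(2.3) + 23×L_2(2.3) + 14×L_3(2.3) + 9×L_4(2.3)
P(2.3) = 22.786575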